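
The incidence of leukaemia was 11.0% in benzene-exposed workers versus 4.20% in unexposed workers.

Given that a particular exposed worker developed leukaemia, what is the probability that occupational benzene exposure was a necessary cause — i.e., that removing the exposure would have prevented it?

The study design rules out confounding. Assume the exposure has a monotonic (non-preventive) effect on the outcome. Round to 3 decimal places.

PN ≈ 0.618

p₁ = 0.11, p₀ = 0.042.
Under exogeneity and monotonicity, PN = (p₁ − p₀) / p₁.
PN = (0.11 − 0.042) / 0.11 = 0.068 / 0.11 ≈ 0.6182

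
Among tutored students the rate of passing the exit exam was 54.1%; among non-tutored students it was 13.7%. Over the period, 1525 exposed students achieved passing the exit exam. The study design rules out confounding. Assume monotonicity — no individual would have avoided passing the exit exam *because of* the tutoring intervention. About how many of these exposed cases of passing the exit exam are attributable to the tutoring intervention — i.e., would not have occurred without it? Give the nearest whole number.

p₁ = 0.541, p₀ = 0.137.
PN = (p₁ − p₀)/p₁ = (0.541 − 0.137) / 0.541 ≈ 0.74677.
Attributable cases ≈ PN × (exposed cases) = 0.74677 × 1525 ≈ 1138.82.

about 1139 cases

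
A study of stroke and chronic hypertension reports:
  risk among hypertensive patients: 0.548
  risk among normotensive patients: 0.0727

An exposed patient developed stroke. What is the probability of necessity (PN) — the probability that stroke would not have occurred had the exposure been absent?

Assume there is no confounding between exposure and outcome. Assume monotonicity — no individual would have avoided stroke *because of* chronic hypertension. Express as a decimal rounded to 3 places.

Let p₁ = 0.548, p₀ = 0.0727.
Under exogeneity and monotonicity, PN = (p₁ − p₀) / p₁.
PN = (0.548 − 0.0727) / 0.548 = 0.4753 / 0.548 ≈ 0.8673

PN ≈ 0.867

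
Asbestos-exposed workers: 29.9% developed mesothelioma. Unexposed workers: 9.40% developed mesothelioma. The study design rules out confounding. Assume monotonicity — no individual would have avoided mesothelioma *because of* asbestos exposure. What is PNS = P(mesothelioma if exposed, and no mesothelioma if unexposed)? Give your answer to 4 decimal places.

p₁ = 0.299, p₀ = 0.094.
Under exogeneity and monotonicity, PNS = p₁ − p₀.
PNS = 0.299 − 0.094 = 0.205

PNS ≈ 0.2050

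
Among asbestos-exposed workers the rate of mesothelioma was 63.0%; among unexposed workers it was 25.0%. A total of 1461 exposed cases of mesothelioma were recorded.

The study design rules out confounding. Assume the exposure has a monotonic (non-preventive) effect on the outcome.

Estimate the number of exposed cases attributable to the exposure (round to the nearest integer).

about 881 cases

p₁ = 0.63, p₀ = 0.25.
PN = (p₁ − p₀)/p₁ = (0.63 − 0.25) / 0.63 ≈ 0.60317.
Attributable cases ≈ PN × (exposed cases) = 0.60317 × 1461 ≈ 881.24.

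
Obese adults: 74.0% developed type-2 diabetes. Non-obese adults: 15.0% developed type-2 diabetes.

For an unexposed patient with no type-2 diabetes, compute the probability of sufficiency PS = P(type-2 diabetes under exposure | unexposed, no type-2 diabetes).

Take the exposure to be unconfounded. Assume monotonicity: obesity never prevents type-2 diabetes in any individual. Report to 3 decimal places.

PS ≈ 0.694

p₁ = 0.74, p₀ = 0.15.
Under exogeneity and monotonicity, PS = (p₁ − p₀) / (1 − p₀).
PS = (0.74 − 0.15) / (1 − 0.15) = 0.59 / 0.85 ≈ 0.6941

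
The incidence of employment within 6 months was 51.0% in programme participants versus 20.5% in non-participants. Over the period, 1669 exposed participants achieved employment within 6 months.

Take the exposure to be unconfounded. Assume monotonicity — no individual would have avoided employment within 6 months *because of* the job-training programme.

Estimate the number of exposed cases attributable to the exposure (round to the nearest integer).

p₁ = 0.51, p₀ = 0.205.
PN = (p₁ − p₀)/p₁ = (0.51 − 0.205) / 0.51 ≈ 0.59804.
Attributable cases ≈ PN × (exposed cases) = 0.59804 × 1669 ≈ 998.13.

about 998 cases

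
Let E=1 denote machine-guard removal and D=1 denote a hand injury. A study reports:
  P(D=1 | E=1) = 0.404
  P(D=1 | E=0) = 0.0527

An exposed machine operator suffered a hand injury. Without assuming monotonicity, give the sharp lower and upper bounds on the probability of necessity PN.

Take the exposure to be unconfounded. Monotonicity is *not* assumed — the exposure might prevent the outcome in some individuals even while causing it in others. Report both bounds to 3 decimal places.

Let p₁ = 0.404, p₀ = 0.0527.
Under exogeneity alone the bounds on PN are max{0,(p₁−p₀)/p₁} ≤ PN ≤ min{1,(1−p₀)/p₁}.
  lower = (p₁ − p₀)/p₁ = 0.3513 / 0.404 ≈ 0.8696
  upper = min{1, (1 − p₀)/p₁} = 0.9473 / 0.404 ≈ 2.3448 → capped at 1

0.870 ≤ PN ≤ 1.000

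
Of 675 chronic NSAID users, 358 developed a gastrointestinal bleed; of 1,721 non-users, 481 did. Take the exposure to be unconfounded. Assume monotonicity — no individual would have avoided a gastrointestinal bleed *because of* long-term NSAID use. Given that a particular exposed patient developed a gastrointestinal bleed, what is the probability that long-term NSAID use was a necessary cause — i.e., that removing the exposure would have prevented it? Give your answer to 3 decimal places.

PN ≈ 0.473

p₁ = P(outcome | exposed) = 358/675 = 0.53037
p₀ = P(outcome | unexposed) = 481/1721 = 0.27949
Under exogeneity and monotonicity, PN = (p₁ − p₀) / p₁.
PN = (0.53037 − 0.27949) / 0.53037 = 0.25088 / 0.53037 ≈ 0.4730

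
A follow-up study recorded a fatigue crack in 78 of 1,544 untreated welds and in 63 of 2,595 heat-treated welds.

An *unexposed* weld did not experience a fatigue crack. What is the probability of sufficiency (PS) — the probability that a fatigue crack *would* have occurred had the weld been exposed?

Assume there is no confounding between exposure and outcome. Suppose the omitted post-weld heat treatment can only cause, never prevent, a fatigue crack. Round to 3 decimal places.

PS ≈ 0.027

p₁ = P(outcome | exposed) = 78/1544 = 0.050518
p₀ = P(outcome | unexposed) = 63/2595 = 0.024277
Under exogeneity and monotonicity, PS = (p₁ − p₀) / (1 − p₀).
PS = (0.050518 − 0.024277) / (1 − 0.024277) = 0.026241 / 0.97572 ≈ 0.0269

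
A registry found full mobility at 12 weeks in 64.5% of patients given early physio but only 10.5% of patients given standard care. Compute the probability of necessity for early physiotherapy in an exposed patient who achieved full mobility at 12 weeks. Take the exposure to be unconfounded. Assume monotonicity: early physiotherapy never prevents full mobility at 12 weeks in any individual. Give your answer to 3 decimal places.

p₁ = 0.645, p₀ = 0.105.
Under exogeneity and monotonicity, PN = (p₁ − p₀) / p₁.
PN = (0.645 − 0.105) / 0.645 = 0.54 / 0.645 ≈ 0.8372

PN ≈ 0.837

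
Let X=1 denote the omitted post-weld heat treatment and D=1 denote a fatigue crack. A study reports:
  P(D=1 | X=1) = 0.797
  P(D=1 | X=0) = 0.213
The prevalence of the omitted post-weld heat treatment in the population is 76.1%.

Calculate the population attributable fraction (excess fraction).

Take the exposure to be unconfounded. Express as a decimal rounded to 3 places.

Let p₁ = 0.797, p₀ = 0.213.
Overall risk P(Y=1) = π·p₁ + (1−π)·p₀ = 0.761×0.797 + 0.239×0.213 = 0.65742.
Under exogeneity, PAF = [P(Y=1) − p₀] / P(Y=1).
PAF = (0.65742 − 0.213) / 0.65742 ≈ 0.6760

PAF ≈ 0.676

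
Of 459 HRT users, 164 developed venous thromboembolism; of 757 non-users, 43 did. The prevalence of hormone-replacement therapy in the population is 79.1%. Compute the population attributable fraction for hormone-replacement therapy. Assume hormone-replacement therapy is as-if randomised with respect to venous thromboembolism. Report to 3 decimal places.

PAF ≈ 0.807

p₁ = P(outcome | exposed) = 164/459 = 0.3573
p₀ = P(outcome | unexposed) = 43/757 = 0.056803
Overall risk P(Y=1) = π·p₁ + (1−π)·p₀ = 0.791×0.3573 + 0.209×0.056803 = 0.29449.
Under exogeneity, PAF = [P(Y=1) − p₀] / P(Y=1).
PAF = (0.29449 − 0.056803) / 0.29449 ≈ 0.8071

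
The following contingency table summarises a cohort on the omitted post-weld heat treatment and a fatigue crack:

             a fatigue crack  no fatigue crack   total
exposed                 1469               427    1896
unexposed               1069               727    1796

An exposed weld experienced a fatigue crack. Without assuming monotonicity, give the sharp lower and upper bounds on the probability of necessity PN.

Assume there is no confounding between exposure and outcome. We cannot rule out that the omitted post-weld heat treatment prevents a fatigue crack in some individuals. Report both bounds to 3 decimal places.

p₁ = P(outcome | exposed) = 1469/1896 = 0.77479
p₀ = P(outcome | unexposed) = 1069/1796 = 0.59521
Under exogeneity alone the bounds on PN are max{0,(p₁−p₀)/p₁} ≤ PN ≤ min{1,(1−p₀)/p₁}.
  lower = (p₁ − p₀)/p₁ = 0.17958 / 0.77479 ≈ 0.2318
  upper = min{1, (1 − p₀)/p₁} = 0.40479 / 0.77479 ≈ 0.5224

0.232 ≤ PN ≤ 0.522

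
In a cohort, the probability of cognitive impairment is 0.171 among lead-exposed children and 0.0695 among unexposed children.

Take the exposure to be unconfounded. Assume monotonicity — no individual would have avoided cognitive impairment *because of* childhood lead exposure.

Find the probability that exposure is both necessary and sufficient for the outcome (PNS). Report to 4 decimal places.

Let p₁ = 0.171, p₀ = 0.0695.
Under exogeneity and monotonicity, PNS = p₁ − p₀.
PNS = 0.171 − 0.0695 = 0.1015

PNS ≈ 0.1015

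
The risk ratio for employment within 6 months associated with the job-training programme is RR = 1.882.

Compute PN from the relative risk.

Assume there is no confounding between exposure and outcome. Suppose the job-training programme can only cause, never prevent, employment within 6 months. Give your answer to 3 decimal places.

Under exogeneity and monotonicity, PN = (RR − 1) / RR = 1 − 1/RR.
PN = (1.882 − 1) / 1.882 = 0.882 / 1.882 ≈ 0.4687

PN ≈ 0.469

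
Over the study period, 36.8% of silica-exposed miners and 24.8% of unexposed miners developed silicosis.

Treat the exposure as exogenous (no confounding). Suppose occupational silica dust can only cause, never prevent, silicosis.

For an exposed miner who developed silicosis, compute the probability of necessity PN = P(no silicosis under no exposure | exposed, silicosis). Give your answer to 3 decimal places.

PN ≈ 0.326

p₁ = 0.368, p₀ = 0.248.
Under exogeneity and monotonicity, PN = (p₁ − p₀) / p₁.
PN = (0.368 − 0.248) / 0.368 = 0.12 / 0.368 ≈ 0.3261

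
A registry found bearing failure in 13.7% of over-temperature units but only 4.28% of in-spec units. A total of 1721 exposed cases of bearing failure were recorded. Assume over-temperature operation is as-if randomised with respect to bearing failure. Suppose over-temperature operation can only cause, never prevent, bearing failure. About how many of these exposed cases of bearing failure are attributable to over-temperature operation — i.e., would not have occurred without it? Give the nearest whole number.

p₁ = 0.137, p₀ = 0.0428.
PN = (p₁ − p₀)/p₁ = (0.137 − 0.0428) / 0.137 ≈ 0.68759.
Attributable cases ≈ PN × (exposed cases) = 0.68759 × 1721 ≈ 1183.34.

about 1183 cases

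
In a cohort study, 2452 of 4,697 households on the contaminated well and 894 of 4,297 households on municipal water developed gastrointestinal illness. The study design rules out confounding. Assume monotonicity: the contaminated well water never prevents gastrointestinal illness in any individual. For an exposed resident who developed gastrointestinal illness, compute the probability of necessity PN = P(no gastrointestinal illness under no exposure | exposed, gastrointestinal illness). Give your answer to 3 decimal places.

PN ≈ 0.601

p₁ = P(outcome | exposed) = 2452/4697 = 0.52204
p₀ = P(outcome | unexposed) = 894/4297 = 0.20805
Under exogeneity and monotonicity, PN = (p₁ − p₀) / p₁.
PN = (0.52204 − 0.20805) / 0.52204 = 0.31398 / 0.52204 ≈ 0.6015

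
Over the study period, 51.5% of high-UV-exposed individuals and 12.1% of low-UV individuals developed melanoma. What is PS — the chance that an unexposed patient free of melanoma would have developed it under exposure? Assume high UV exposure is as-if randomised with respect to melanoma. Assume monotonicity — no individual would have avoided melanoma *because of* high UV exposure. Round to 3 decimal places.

p₁ = 0.515, p₀ = 0.121.
Under exogeneity and monotonicity, PS = (p₁ − p₀) / (1 − p₀).
PS = (0.515 − 0.121) / (1 − 0.121) = 0.394 / 0.879 ≈ 0.4482

PS ≈ 0.448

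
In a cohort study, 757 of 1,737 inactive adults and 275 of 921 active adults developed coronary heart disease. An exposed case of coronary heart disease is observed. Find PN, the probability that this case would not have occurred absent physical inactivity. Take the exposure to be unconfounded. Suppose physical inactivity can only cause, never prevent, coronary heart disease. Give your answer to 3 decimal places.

p₁ = P(outcome | exposed) = 757/1737 = 0.43581
p₀ = P(outcome | unexposed) = 275/921 = 0.29859
Under exogeneity and monotonicity, PN = (p₁ − p₀) / p₁.
PN = (0.43581 − 0.29859) / 0.43581 = 0.13722 / 0.43581 ≈ 0.3149

PN ≈ 0.315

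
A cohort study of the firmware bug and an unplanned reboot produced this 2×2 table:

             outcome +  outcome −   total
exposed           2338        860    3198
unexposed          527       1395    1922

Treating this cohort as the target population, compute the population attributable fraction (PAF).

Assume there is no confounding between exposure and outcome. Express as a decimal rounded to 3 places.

PAF ≈ 0.510

p₁ = P(outcome | exposed) = 2338/3198 = 0.73108
p₀ = P(outcome | unexposed) = 527/1922 = 0.27419
Exposure prevalence π = 3198/5120 = 0.62461; overall risk P(Y=1) = 0.55957.
Under exogeneity, PAF = [P(Y=1) − p₀]/P(Y=1).
PAF = (0.55957 − 0.27419) / 0.55957 ≈ 0.5100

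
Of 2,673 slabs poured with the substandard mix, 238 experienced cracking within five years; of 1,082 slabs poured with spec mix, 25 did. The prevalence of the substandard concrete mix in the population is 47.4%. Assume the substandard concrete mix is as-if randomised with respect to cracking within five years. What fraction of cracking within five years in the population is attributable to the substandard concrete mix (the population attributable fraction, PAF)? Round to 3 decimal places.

p₁ = P(outcome | exposed) = 238/2673 = 0.089039
p₀ = P(outcome | unexposed) = 25/1082 = 0.023105
Overall risk P(Y=1) = π·p₁ + (1−π)·p₀ = 0.474×0.089039 + 0.526×0.023105 = 0.054358.
Under exogeneity, PAF = [P(Y=1) − p₀] / P(Y=1).
PAF = (0.054358 − 0.023105) / 0.054358 ≈ 0.5749

PAF ≈ 0.575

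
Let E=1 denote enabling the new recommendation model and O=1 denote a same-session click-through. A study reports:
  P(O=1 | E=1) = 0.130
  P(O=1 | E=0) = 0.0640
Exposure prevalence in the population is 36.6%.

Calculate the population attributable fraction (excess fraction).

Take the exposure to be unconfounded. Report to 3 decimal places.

PAF ≈ 0.274

Let p₁ = 0.13, p₀ = 0.064.
Overall risk P(Y=1) = π·p₁ + (1−π)·p₀ = 0.366×0.13 + 0.634×0.064 = 0.088156.
Under exogeneity, PAF = [P(Y=1) − p₀] / P(Y=1).
PAF = (0.088156 − 0.064) / 0.088156 ≈ 0.2740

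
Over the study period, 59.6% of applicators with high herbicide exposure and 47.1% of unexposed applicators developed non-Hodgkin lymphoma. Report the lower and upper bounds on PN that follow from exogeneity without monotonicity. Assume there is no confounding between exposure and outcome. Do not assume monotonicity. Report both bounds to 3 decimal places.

p₁ = 0.596, p₀ = 0.471.
Under exogeneity alone the bounds on PN are max{0,(p₁−p₀)/p₁} ≤ PN ≤ min{1,(1−p₀)/p₁}.
  lower = (p₁ − p₀)/p₁ = 0.125 / 0.596 ≈ 0.2097
  upper = min{1, (1 − p₀)/p₁} = 0.529 / 0.596 ≈ 0.8876

0.210 ≤ PN ≤ 0.888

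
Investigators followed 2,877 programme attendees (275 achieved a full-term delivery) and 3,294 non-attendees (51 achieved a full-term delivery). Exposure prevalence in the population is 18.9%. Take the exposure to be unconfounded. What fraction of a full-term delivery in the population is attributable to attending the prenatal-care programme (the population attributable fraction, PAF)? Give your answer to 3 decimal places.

PAF ≈ 0.494

p₁ = P(outcome | exposed) = 275/2877 = 0.095586
p₀ = P(outcome | unexposed) = 51/3294 = 0.015483
Overall risk P(Y=1) = π·p₁ + (1−π)·p₀ = 0.189×0.095586 + 0.811×0.015483 = 0.030622.
Under exogeneity, PAF = [P(Y=1) − p₀] / P(Y=1).
PAF = (0.030622 − 0.015483) / 0.030622 ≈ 0.4944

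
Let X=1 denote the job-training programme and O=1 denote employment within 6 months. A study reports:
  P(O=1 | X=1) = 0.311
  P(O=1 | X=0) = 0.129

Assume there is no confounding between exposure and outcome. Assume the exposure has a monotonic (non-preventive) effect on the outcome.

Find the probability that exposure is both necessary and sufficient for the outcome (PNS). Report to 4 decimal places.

PNS ≈ 0.1820

Let p₁ = 0.311, p₀ = 0.129.
Under exogeneity and monotonicity, PNS = p₁ − p₀.
PNS = 0.311 − 0.129 = 0.182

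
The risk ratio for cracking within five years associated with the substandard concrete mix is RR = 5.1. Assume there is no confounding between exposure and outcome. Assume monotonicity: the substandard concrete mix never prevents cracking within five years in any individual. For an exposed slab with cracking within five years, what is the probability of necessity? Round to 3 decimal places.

Under exogeneity and monotonicity, PN = (RR − 1) / RR = 1 − 1/RR.
PN = (5.1 − 1) / 5.1 = 4.1 / 5.1 ≈ 0.8039

PN ≈ 0.804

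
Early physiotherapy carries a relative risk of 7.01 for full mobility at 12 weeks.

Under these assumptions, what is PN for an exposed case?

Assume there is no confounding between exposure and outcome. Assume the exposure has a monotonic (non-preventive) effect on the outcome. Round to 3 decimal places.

PN ≈ 0.857

Under exogeneity and monotonicity, PN = (RR − 1) / RR = 1 − 1/RR.
PN = (7.01 − 1) / 7.01 = 6.01 / 7.01 ≈ 0.8573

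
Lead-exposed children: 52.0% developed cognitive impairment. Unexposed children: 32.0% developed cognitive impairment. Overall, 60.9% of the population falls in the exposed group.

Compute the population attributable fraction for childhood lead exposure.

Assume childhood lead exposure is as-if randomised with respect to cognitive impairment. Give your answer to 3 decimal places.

p₁ = 0.52, p₀ = 0.32.
Overall risk P(Y=1) = π·p₁ + (1−π)·p₀ = 0.609×0.52 + 0.391×0.32 = 0.4418.
Under exogeneity, PAF = [P(Y=1) − p₀] / P(Y=1).
PAF = (0.4418 − 0.32) / 0.4418 ≈ 0.2757

PAF ≈ 0.276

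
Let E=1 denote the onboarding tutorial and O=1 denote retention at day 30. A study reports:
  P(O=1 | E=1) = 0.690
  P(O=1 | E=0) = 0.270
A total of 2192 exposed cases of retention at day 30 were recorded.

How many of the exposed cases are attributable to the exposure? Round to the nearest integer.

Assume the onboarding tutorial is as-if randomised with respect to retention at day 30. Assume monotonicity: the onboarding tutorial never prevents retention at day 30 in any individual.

about 1334 cases

Let p₁ = 0.69, p₀ = 0.27.
PN = (p₁ − p₀)/p₁ = (0.69 − 0.27) / 0.69 ≈ 0.60870.
Attributable cases ≈ PN × (exposed cases) = 0.60870 × 2192 ≈ 1334.26.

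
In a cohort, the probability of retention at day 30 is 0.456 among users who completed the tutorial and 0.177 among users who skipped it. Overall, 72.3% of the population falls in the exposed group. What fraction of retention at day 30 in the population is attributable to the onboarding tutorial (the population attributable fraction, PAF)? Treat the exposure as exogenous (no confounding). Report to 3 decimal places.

PAF ≈ 0.533

Let p₁ = 0.456, p₀ = 0.177.
Overall risk P(Y=1) = π·p₁ + (1−π)·p₀ = 0.723×0.456 + 0.277×0.177 = 0.37872.
Under exogeneity, PAF = [P(Y=1) − p₀] / P(Y=1).
PAF = (0.37872 − 0.177) / 0.37872 ≈ 0.5326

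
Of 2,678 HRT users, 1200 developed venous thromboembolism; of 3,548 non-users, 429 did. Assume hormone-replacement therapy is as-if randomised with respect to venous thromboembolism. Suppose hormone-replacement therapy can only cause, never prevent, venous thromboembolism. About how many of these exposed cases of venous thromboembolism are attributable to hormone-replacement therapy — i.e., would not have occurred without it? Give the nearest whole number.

about 876 cases

p₁ = P(outcome | exposed) = 1200/2678 = 0.4481
p₀ = P(outcome | unexposed) = 429/3548 = 0.12091
PN = (p₁ − p₀)/p₁ = (0.4481 − 0.12091) / 0.4481 ≈ 0.73016.
Attributable cases ≈ PN × (exposed cases) = 0.73016 × 1200 ≈ 876.19.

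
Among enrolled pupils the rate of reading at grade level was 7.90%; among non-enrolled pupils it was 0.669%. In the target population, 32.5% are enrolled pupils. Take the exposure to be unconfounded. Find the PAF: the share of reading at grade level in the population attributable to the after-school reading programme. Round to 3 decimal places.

p₁ = 0.079, p₀ = 0.00669.
Overall risk P(Y=1) = π·p₁ + (1−π)·p₀ = 0.325×0.079 + 0.675×0.00669 = 0.030191.
Under exogeneity, PAF = [P(Y=1) − p₀] / P(Y=1).
PAF = (0.030191 − 0.00669) / 0.030191 ≈ 0.7784

PAF ≈ 0.778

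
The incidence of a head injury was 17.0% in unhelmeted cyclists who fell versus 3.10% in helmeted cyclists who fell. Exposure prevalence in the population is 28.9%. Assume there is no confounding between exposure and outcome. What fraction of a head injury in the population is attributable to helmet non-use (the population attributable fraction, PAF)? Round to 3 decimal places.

PAF ≈ 0.564

p₁ = 0.17, p₀ = 0.031.
Overall risk P(Y=1) = π·p₁ + (1−π)·p₀ = 0.289×0.17 + 0.711×0.031 = 0.071171.
Under exogeneity, PAF = [P(Y=1) − p₀] / P(Y=1).
PAF = (0.071171 − 0.031) / 0.071171 ≈ 0.5644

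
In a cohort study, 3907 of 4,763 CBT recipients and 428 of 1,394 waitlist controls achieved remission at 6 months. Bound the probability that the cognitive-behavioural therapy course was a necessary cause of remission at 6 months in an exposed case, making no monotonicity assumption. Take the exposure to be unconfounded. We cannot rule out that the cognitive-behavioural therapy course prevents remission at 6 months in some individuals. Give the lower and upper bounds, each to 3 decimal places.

0.626 ≤ PN ≤ 0.845

p₁ = P(outcome | exposed) = 3907/4763 = 0.82028
p₀ = P(outcome | unexposed) = 428/1394 = 0.30703
Under exogeneity alone the bounds on PN are max{0,(p₁−p₀)/p₁} ≤ PN ≤ min{1,(1−p₀)/p₁}.
  lower = (p₁ − p₀)/p₁ = 0.51325 / 0.82028 ≈ 0.6257
  upper = min{1, (1 − p₀)/p₁} = 0.69297 / 0.82028 ≈ 0.8448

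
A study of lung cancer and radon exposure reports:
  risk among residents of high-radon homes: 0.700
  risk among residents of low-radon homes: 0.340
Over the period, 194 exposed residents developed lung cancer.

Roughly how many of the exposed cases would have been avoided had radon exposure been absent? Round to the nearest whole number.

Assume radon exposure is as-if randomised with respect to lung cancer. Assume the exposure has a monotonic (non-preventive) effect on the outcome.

Let p₁ = 0.7, p₀ = 0.34.
PN = (p₁ − p₀)/p₁ = (0.7 − 0.34) / 0.7 ≈ 0.51429.
Attributable cases ≈ PN × (exposed cases) = 0.51429 × 194 ≈ 99.77.

about 100 cases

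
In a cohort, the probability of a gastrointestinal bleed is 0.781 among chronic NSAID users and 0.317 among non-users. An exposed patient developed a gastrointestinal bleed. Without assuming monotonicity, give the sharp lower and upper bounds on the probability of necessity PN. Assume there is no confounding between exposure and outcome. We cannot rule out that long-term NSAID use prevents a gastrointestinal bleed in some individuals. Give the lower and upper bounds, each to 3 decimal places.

0.594 ≤ PN ≤ 0.875

Let p₁ = 0.781, p₀ = 0.317.
Under exogeneity alone the bounds on PN are max{0,(p₁−p₀)/p₁} ≤ PN ≤ min{1,(1−p₀)/p₁}.
  lower = (p₁ − p₀)/p₁ = 0.464 / 0.781 ≈ 0.5941
  upper = min{1, (1 − p₀)/p₁} = 0.683 / 0.781 ≈ 0.8745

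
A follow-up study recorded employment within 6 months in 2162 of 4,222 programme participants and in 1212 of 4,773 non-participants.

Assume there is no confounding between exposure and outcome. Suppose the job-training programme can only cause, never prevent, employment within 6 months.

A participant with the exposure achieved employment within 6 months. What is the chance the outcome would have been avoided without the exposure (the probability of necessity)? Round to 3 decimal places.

PN ≈ 0.504

p₁ = P(outcome | exposed) = 2162/4222 = 0.51208
p₀ = P(outcome | unexposed) = 1212/4773 = 0.25393
Under exogeneity and monotonicity, PN = (p₁ − p₀) / p₁.
PN = (0.51208 − 0.25393) / 0.51208 = 0.25815 / 0.51208 ≈ 0.5041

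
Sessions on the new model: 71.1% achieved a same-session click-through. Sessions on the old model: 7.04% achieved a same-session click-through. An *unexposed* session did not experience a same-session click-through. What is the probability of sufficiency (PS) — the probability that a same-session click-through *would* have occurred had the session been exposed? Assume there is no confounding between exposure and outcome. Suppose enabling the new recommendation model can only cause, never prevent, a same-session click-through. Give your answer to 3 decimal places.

p₁ = 0.711, p₀ = 0.0704.
Under exogeneity and monotonicity, PS = (p₁ − p₀) / (1 − p₀).
PS = (0.711 − 0.0704) / (1 − 0.0704) = 0.6406 / 0.9296 ≈ 0.6891

PS ≈ 0.689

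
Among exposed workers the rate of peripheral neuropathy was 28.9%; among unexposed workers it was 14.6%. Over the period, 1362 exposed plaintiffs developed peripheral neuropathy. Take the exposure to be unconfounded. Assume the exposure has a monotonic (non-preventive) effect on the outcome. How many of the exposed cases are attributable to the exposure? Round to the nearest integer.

p₁ = 0.289, p₀ = 0.146.
PN = (p₁ − p₀)/p₁ = (0.289 − 0.146) / 0.289 ≈ 0.49481.
Attributable cases ≈ PN × (exposed cases) = 0.49481 × 1362 ≈ 673.93.

about 674 cases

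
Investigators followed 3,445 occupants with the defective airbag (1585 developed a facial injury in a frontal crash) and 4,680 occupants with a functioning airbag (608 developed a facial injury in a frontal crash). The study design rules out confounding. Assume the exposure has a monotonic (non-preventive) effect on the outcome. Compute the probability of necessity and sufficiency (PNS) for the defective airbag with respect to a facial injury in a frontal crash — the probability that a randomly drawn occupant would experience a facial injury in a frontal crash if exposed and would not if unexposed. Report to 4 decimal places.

PNS ≈ 0.3302

p₁ = P(outcome | exposed) = 1585/3445 = 0.46009
p₀ = P(outcome | unexposed) = 608/4680 = 0.12991
Under exogeneity and monotonicity, PNS = p₁ − p₀.
PNS = 0.46009 − 0.12991 = 0.33017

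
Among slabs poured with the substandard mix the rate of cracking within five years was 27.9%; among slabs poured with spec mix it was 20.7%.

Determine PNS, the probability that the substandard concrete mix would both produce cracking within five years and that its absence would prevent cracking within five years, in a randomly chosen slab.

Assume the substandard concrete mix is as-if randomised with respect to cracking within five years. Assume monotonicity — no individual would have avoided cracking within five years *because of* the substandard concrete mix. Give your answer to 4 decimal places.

PNS ≈ 0.0720

p₁ = 0.279, p₀ = 0.207.
Under exogeneity and monotonicity, PNS = p₁ − p₀.
PNS = 0.279 − 0.207 = 0.072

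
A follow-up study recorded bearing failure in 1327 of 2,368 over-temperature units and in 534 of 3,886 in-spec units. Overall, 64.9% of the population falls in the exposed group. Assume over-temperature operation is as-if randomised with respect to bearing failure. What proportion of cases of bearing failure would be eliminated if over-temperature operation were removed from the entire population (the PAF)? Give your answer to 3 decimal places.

PAF ≈ 0.666

p₁ = P(outcome | exposed) = 1327/2368 = 0.56039
p₀ = P(outcome | unexposed) = 534/3886 = 0.13742
Overall risk P(Y=1) = π·p₁ + (1−π)·p₀ = 0.649×0.56039 + 0.351×0.13742 = 0.41193.
Under exogeneity, PAF = [P(Y=1) − p₀] / P(Y=1).
PAF = (0.41193 − 0.13742) / 0.41193 ≈ 0.6664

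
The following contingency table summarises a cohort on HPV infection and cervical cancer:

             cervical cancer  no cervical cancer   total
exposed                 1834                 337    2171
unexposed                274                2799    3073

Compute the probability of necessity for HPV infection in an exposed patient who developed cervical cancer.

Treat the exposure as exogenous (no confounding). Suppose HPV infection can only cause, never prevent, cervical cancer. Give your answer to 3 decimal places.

PN ≈ 0.894

p₁ = P(outcome | exposed) = 1834/2171 = 0.84477
p₀ = P(outcome | unexposed) = 274/3073 = 0.089164
Under exogeneity and monotonicity, PN = (p₁ − p₀)/p₁.
PN = (0.84477 − 0.089164) / 0.84477 ≈ 0.8945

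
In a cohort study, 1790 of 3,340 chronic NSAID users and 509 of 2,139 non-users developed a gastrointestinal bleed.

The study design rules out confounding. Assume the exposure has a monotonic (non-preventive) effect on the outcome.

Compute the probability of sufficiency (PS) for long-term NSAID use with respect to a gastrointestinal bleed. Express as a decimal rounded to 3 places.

PS ≈ 0.391

p₁ = P(outcome | exposed) = 1790/3340 = 0.53593
p₀ = P(outcome | unexposed) = 509/2139 = 0.23796
Under exogeneity and monotonicity, PS = (p₁ − p₀) / (1 − p₀).
PS = (0.53593 − 0.23796) / (1 − 0.23796) = 0.29797 / 0.76204 ≈ 0.3910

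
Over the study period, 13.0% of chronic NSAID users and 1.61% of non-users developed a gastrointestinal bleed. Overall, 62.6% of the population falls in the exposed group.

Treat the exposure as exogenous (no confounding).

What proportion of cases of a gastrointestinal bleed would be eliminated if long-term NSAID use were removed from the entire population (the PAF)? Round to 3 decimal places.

PAF ≈ 0.816

p₁ = 0.13, p₀ = 0.0161.
Overall risk P(Y=1) = π·p₁ + (1−π)·p₀ = 0.626×0.13 + 0.374×0.0161 = 0.087401.
Under exogeneity, PAF = [P(Y=1) − p₀] / P(Y=1).
PAF = (0.087401 − 0.0161) / 0.087401 ≈ 0.8158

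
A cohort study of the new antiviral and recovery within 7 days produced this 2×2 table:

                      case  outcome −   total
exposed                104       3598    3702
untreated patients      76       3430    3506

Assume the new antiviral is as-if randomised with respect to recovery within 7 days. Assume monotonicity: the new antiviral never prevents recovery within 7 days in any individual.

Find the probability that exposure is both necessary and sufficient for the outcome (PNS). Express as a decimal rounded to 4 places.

p₁ = P(outcome | exposed) = 104/3702 = 0.028093
p₀ = P(outcome | unexposed) = 76/3506 = 0.021677
Under exogeneity and monotonicity, PNS = p₁ − p₀.
PNS = 0.028093 − 0.021677 = 0.0064158

PNS ≈ 0.0064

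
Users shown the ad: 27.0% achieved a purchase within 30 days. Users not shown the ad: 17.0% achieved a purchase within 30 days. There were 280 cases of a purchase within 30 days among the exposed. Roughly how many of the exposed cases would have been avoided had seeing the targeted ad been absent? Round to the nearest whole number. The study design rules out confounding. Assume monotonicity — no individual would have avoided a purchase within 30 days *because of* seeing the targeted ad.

about 104 cases

p₁ = 0.27, p₀ = 0.17.
PN = (p₁ − p₀)/p₁ = (0.27 − 0.17) / 0.27 ≈ 0.37037.
Attributable cases ≈ PN × (exposed cases) = 0.37037 × 280 ≈ 103.70.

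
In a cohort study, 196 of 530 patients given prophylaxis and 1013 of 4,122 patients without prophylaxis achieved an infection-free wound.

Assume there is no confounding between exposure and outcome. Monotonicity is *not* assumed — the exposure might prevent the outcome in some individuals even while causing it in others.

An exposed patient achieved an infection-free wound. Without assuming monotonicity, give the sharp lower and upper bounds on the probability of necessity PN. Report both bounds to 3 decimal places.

0.335 ≤ PN ≤ 1.000

p₁ = P(outcome | exposed) = 196/530 = 0.36981
p₀ = P(outcome | unexposed) = 1013/4122 = 0.24575
Under exogeneity alone the bounds on PN are max{0,(p₁−p₀)/p₁} ≤ PN ≤ min{1,(1−p₀)/p₁}.
  lower = (p₁ − p₀)/p₁ = 0.12406 / 0.36981 ≈ 0.3355
  upper = min{1, (1 − p₀)/p₁} = 0.75425 / 0.36981 ≈ 2.0395 → capped at 1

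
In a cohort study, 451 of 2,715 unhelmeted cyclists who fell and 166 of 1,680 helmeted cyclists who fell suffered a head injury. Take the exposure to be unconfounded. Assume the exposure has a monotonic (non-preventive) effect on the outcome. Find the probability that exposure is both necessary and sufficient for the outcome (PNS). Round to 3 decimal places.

PNS ≈ 0.067

p₁ = P(outcome | exposed) = 451/2715 = 0.16611
p₀ = P(outcome | unexposed) = 166/1680 = 0.09881
Under exogeneity and monotonicity, PNS = p₁ − p₀.
PNS = 0.16611 − 0.09881 = 0.067305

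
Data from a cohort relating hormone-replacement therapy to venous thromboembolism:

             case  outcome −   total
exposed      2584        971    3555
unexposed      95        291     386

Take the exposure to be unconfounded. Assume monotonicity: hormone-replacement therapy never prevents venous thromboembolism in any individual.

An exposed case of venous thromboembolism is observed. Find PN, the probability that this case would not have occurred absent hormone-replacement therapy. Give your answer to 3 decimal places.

p₁ = P(outcome | exposed) = 2584/3555 = 0.72686
p₀ = P(outcome | unexposed) = 95/386 = 0.24611
Under exogeneity and monotonicity, PN = (p₁ − p₀)/p₁.
PN = (0.72686 − 0.24611) / 0.72686 ≈ 0.6614

PN ≈ 0.661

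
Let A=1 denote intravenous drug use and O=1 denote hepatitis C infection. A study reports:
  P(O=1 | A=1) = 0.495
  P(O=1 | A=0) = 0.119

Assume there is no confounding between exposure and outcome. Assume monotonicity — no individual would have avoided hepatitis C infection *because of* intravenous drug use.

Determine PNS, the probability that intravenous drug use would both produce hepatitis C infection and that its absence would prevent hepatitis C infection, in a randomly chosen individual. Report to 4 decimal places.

Let p₁ = 0.495, p₀ = 0.119.
Under exogeneity and monotonicity, PNS = p₁ − p₀.
PNS = 0.495 − 0.119 = 0.376

PNS ≈ 0.3760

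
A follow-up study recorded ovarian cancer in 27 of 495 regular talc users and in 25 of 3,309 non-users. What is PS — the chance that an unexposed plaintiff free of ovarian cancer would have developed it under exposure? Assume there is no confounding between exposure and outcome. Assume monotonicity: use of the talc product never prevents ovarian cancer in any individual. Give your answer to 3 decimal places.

p₁ = P(outcome | exposed) = 27/495 = 0.054545
p₀ = P(outcome | unexposed) = 25/3309 = 0.0075552
Under exogeneity and monotonicity, PS = (p₁ − p₀) / (1 − p₀).
PS = (0.054545 − 0.0075552) / (1 − 0.0075552) = 0.04699 / 0.99244 ≈ 0.0473

PS ≈ 0.047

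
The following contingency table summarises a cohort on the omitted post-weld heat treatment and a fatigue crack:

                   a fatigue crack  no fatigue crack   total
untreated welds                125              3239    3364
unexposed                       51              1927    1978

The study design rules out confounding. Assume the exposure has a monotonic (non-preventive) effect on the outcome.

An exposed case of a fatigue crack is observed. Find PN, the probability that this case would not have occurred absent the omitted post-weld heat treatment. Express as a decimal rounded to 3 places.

p₁ = P(outcome | exposed) = 125/3364 = 0.037158
p₀ = P(outcome | unexposed) = 51/1978 = 0.025784
Under exogeneity and monotonicity, PN = (p₁ − p₀) / p₁.
PN = (0.037158 − 0.025784) / 0.037158 = 0.011375 / 0.037158 ≈ 0.3061

PN ≈ 0.306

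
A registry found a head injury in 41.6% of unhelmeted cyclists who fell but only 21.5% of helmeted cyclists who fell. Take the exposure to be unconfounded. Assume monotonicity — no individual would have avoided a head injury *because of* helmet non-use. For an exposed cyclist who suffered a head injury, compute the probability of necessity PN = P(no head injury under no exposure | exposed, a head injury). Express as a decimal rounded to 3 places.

PN ≈ 0.483

p₁ = 0.416, p₀ = 0.215.
Under exogeneity and monotonicity, PN = (p₁ − p₀) / p₁.
PN = (0.416 − 0.215) / 0.416 = 0.201 / 0.416 ≈ 0.4832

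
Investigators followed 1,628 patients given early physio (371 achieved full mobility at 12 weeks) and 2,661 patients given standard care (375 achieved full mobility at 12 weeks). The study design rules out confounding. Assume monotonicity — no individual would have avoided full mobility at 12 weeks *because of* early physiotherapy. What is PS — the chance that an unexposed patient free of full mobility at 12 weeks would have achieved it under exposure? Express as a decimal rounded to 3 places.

p₁ = P(outcome | exposed) = 371/1628 = 0.22789
p₀ = P(outcome | unexposed) = 375/2661 = 0.14092
Under exogeneity and monotonicity, PS = (p₁ − p₀) / (1 − p₀).
PS = (0.22789 − 0.14092) / (1 − 0.14092) = 0.086963 / 0.85908 ≈ 0.1012

PS ≈ 0.101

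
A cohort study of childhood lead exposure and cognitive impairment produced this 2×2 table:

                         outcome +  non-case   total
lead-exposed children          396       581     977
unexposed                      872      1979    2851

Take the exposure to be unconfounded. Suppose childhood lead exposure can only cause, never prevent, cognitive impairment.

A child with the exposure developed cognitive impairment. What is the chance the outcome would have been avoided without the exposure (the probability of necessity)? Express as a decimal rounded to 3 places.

PN ≈ 0.245

p₁ = P(outcome | exposed) = 396/977 = 0.40532
p₀ = P(outcome | unexposed) = 872/2851 = 0.30586
Under exogeneity and monotonicity, PN = (p₁ − p₀)/p₁.
PN = (0.40532 − 0.30586) / 0.40532 ≈ 0.2454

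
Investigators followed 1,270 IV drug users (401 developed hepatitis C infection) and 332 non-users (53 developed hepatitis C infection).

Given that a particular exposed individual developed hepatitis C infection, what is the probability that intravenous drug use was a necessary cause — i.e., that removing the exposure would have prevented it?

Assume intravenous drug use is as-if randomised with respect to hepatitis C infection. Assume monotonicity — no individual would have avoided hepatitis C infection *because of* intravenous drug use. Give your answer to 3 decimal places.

PN ≈ 0.494

p₁ = P(outcome | exposed) = 401/1270 = 0.31575
p₀ = P(outcome | unexposed) = 53/332 = 0.15964
Under exogeneity and monotonicity, PN = (p₁ − p₀) / p₁.
PN = (0.31575 − 0.15964) / 0.31575 = 0.15611 / 0.31575 ≈ 0.4944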